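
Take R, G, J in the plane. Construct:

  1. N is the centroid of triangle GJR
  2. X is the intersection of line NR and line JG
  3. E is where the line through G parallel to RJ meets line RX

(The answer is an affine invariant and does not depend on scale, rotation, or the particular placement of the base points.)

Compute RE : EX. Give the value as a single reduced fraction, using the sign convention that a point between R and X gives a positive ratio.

RE:EX = -2

Assign R = (0, 0), G = (1, 0), J = (0, 1) — the answer is frame-independent, so this choice is without loss of generality.
1. N is the centroid of triangle GJR ⇒ N = (1/3, 1/3)
2. X is the intersection of line NR and line JG ⇒ X = (1/2, 1/2)
3. E is where the line through G parallel to RJ meets line RX ⇒ E = (1, 1)
E = R + t·(X−R) with t = 2, so RE:EX = t:(1−t) = 2:-1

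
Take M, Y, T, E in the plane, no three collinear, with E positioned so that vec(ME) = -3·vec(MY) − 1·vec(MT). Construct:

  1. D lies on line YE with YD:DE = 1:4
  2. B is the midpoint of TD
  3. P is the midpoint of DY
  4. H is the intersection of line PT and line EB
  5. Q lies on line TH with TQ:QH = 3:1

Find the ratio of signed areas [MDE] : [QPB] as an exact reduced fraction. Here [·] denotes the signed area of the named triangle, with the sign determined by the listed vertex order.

[MDE]:[QPB] = 272/55

Set M = (0, 0), Y = (1, 0), T = (0, 1), E = (-3, -1); any affine frame gives the same invariant.
1. D lies on line YE with YD:DE = 1:4 ⇒ D = (1/5, -1/5)
2. B is the midpoint of TD ⇒ B = (1/10, 2/5)
3. P is the midpoint of DY ⇒ P = (3/5, -1/10)
4. H is the intersection of line PT and line EB ⇒ H = (24/85, 41/85)
5. Q lies on line TH with TQ:QH = 3:1 ⇒ Q = (18/85, 52/85)
2·[MDE] = -4/5, 2·[QPB] = -11/68
[MDE]:[QPB] = -4/5:-11/68 = 272/55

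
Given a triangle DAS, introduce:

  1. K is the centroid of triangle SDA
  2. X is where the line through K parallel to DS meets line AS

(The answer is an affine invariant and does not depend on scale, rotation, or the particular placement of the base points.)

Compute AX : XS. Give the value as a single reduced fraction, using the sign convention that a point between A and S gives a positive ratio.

Assign D = (0, 0), A = (1, 0), S = (0, 1) — the answer is frame-independent, so this choice is without loss of generality.
1. K is the centroid of triangle SDA ⇒ K = (1/3, 1/3)
2. X is where the line through K parallel to DS meets line AS ⇒ X = (1/3, 2/3)
X = A + t·(S−A) with t = 2/3, so AX:XS = t:(1−t) = 2/3:1/3

AX:XS = 2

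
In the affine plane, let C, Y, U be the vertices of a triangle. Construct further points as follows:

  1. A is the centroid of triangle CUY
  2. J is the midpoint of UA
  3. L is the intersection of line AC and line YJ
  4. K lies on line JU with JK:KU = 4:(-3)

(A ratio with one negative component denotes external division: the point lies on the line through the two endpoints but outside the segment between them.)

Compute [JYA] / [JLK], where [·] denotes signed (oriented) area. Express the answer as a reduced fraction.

[JYA]:[JLK] = -3/4

Choose coordinates C = (0, 0), Y = (1, 0), U = (0, 1).
1. A is the centroid of triangle CUY ⇒ A = (1/3, 1/3)
2. J is the midpoint of UA ⇒ J = (1/6, 2/3)
3. L is the intersection of line AC and line YJ ⇒ L = (4/9, 4/9)
4. K lies on line JU with JK:KU = 4:(-3) ⇒ K = (-1/2, 2)
2·[JYA] = -1/6, 2·[JLK] = 2/9
[JYA]:[JLK] = -1/6:2/9 = -3/4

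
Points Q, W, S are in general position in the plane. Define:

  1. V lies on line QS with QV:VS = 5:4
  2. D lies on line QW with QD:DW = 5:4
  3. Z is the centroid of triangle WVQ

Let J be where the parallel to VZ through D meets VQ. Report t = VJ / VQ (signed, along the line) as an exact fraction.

t = -1/9

Assign Q = (0, 0), W = (1, 0), S = (0, 1) — the answer is frame-independent, so this choice is without loss of generality.
1. V lies on line QS with QV:VS = 5:4 ⇒ V = (0, 5/9)
2. D lies on line QW with QD:DW = 5:4 ⇒ D = (5/9, 0)
3. Z is the centroid of triangle WVQ ⇒ Z = (1/3, 5/27)
through D parallel to VZ: direction (1/3, -10/27); meets VQ at J = (0, 50/81)
J = V + t·(Q−V) with t = -1/9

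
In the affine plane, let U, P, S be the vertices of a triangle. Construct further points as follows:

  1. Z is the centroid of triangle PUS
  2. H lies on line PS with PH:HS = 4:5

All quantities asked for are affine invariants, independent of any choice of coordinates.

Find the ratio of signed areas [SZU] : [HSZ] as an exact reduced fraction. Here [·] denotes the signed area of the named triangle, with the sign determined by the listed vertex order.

[SZU]:[HSZ] = -9/5

Set U = (0, 0), P = (1, 0), S = (0, 1); any affine frame gives the same invariant.
1. Z is the centroid of triangle PUS ⇒ Z = (1/3, 1/3)
2. H lies on line PS with PH:HS = 4:5 ⇒ H = (5/9, 4/9)
2·[SZU] = -1/3, 2·[HSZ] = 5/27
[SZU]:[HSZ] = -1/3:5/27 = -9/5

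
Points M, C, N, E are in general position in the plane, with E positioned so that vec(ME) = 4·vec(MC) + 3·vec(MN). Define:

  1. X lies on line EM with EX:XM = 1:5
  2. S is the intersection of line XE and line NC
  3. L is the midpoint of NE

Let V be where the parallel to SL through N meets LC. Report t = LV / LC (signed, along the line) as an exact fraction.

Choose coordinates M = (0, 0), C = (1, 0), N = (0, 1), E = (4, 3).
1. X lies on line EM with EX:XM = 1:5 ⇒ X = (10/3, 5/2)
2. S is the intersection of line XE and line NC ⇒ S = (4/7, 3/7)
3. L is the midpoint of NE ⇒ L = (2, 2)
through N parallel to SL: direction (10/7, 11/7); meets LC at V = (10/3, 14/3)
V = L + t·(C−L) with t = -4/3

t = -4/3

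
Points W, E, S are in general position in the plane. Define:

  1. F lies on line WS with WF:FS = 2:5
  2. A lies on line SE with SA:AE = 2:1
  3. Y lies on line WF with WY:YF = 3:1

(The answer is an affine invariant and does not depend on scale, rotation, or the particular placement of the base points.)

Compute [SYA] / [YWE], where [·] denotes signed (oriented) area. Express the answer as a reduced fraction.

[SYA]:[YWE] = 22/9

Work in coordinates with W = (0, 0), E = (1, 0), S = (0, 1).
1. F lies on line WS with WF:FS = 2:5 ⇒ F = (0, 2/7)
2. A lies on line SE with SA:AE = 2:1 ⇒ A = (2/3, 1/3)
3. Y lies on line WF with WY:YF = 3:1 ⇒ Y = (0, 3/14)
2·[SYA] = 11/21, 2·[YWE] = 3/14
[SYA]:[YWE] = 11/21:3/14 = 22/9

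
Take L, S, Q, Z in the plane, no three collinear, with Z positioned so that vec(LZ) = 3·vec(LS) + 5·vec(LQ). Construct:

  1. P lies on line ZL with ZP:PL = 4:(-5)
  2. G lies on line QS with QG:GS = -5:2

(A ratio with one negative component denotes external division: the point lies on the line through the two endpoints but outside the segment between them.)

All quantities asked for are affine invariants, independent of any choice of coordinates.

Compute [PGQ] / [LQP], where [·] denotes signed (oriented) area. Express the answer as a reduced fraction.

Work in coordinates with L = (0, 0), S = (1, 0), Q = (0, 1), Z = (3, 5).
1. P lies on line ZL with ZP:PL = 4:(-5) ⇒ P = (15, 25)
2. G lies on line QS with QG:GS = -5:2 ⇒ G = (5/3, -2/3)
2·[PGQ] = -65, 2·[LQP] = -15
[PGQ]:[LQP] = -65:-15 = 13/3

[PGQ]:[LQP] = 13/3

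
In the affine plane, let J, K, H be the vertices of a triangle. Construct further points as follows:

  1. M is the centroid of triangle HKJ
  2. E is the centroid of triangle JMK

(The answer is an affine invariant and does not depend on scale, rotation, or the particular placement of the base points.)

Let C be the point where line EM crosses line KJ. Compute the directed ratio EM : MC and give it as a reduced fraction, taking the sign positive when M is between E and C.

Choose coordinates J = (0, 0), K = (1, 0), H = (0, 1).
1. M is the centroid of triangle HKJ ⇒ M = (1/3, 1/3)
2. E is the centroid of triangle JMK ⇒ E = (4/9, 1/9)
line EM meets KJ at C = (1/2, 0)
M = E + t·(C−E) with t = -2, so EM:MC = -2:3

EM:MC = -2/3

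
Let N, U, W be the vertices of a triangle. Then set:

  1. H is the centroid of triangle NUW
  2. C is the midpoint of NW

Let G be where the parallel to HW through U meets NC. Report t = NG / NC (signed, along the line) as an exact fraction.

Choose coordinates N = (0, 0), U = (1, 0), W = (0, 1).
1. H is the centroid of triangle NUW ⇒ H = (1/3, 1/3)
2. C is the midpoint of NW ⇒ C = (0, 1/2)
through U parallel to HW: direction (-1/3, 2/3); meets NC at G = (0, 2)
G = N + t·(C−N) with t = 4

t = 4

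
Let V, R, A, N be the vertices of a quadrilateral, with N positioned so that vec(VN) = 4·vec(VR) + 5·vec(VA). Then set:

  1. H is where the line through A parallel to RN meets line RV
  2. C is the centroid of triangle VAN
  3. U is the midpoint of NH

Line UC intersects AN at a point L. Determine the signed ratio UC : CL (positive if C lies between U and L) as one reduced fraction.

UC:CL = -2/5

Set V = (0, 0), R = (1, 0), A = (0, 1), N = (4, 5); any affine frame gives the same invariant.
1. H is where the line through A parallel to RN meets line RV ⇒ H = (-3/5, 0)
2. C is the centroid of triangle VAN ⇒ C = (4/3, 2)
3. U is the midpoint of NH ⇒ U = (17/10, 5/2)
line UC meets AN at L = (9/4, 13/4)
C = U + t·(L−U) with t = -2/3, so UC:CL = -2/3:5/3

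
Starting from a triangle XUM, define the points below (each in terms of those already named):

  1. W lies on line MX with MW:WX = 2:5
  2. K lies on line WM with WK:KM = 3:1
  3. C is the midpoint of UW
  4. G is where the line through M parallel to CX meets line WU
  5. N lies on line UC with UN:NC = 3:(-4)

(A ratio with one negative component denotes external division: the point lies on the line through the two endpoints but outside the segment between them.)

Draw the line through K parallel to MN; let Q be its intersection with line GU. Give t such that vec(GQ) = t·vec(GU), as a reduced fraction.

Choose coordinates X = (0, 0), U = (1, 0), M = (0, 1).
1. W lies on line MX with MW:WX = 2:5 ⇒ W = (0, 5/7)
2. K lies on line WM with WK:KM = 3:1 ⇒ K = (0, 13/14)
3. C is the midpoint of UW ⇒ C = (1/2, 5/14)
4. G is where the line through M parallel to CX meets line WU ⇒ G = (-1/5, 6/7)
5. N lies on line UC with UN:NC = 3:(-4) ⇒ N = (5/2, -15/14)
through K parallel to MN: direction (5/2, -29/14); meets GU at Q = (15/8, -5/8)
Q = G + t·(U−G) with t = 83/48

t = 83/48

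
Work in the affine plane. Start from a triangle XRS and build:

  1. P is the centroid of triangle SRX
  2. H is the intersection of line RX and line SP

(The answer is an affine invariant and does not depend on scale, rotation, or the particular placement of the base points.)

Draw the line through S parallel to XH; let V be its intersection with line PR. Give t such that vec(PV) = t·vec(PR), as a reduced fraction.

t = -2

Assign X = (0, 0), R = (1, 0), S = (0, 1) — the answer is frame-independent, so this choice is without loss of generality.
1. P is the centroid of triangle SRX ⇒ P = (1/3, 1/3)
2. H is the intersection of line RX and line SP ⇒ H = (1/2, 0)
through S parallel to XH: direction (1/2, 0); meets PR at V = (-1, 1)
V = P + t·(R−P) with t = -2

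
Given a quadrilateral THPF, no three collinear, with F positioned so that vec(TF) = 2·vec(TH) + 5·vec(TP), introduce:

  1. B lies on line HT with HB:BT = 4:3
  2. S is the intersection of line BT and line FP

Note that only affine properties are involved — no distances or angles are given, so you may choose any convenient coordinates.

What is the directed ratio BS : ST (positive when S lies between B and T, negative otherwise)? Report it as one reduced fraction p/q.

BS:ST = -13/7

Assign T = (0, 0), H = (1, 0), P = (0, 1), F = (2, 5) — the answer is frame-independent, so this choice is without loss of generality.
1. B lies on line HT with HB:BT = 4:3 ⇒ B = (3/7, 0)
2. S is the intersection of line BT and line FP ⇒ S = (-1/2, 0)
S = B + t·(T−B) with t = 13/6, so BS:ST = t:(1−t) = 13/6:-7/6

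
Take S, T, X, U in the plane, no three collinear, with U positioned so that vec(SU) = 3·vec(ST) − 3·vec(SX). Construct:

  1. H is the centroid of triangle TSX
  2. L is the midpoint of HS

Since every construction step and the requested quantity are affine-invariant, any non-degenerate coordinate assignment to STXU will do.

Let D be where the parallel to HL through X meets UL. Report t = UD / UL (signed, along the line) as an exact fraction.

Choose coordinates S = (0, 0), T = (1, 0), X = (0, 1), U = (3, -3).
1. H is the centroid of triangle TSX ⇒ H = (1/3, 1/3)
2. L is the midpoint of HS ⇒ L = (1/6, 1/6)
through X parallel to HL: direction (-1/6, -1/6); meets UL at D = (-11/36, 25/36)
D = U + t·(L−U) with t = 7/6

t = 7/6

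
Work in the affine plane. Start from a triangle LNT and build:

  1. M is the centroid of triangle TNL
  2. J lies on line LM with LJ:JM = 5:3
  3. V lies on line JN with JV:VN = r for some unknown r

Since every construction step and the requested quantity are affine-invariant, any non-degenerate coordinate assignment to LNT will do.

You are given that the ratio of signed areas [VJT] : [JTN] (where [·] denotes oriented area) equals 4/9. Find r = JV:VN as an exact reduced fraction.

Choose coordinates L = (0, 0), N = (1, 0), T = (0, 1).
1. M is the centroid of triangle TNL ⇒ M = (1/3, 1/3)
2. J lies on line LM with LJ:JM = 5:3 ⇒ J = (5/24, 5/24)
3. With JV:VN = r, write λ = r/(r+1) so V = J + λ·(N−J); V is affine-linear in λ
Every point depending on V is an affine combination of V and λ-independent points, so each such coordinate is linear in λ; the λ² term in each signed area is a multiple of (N−J)×(N−J) = 0, so 2·[VJT] and 2·[JTN] are each linear in λ. Evaluating at λ=0 and λ=1:
  2·[VJT] = -7/12·λ,   2·[JTN] = -7/12
So [VJT]:[JTN] = (-7/12·λ) / (-7/12). Setting this equal to 4/9:
  -7/12·λ = 4/9·(-7/12)  ⇒  λ = 4/9
Then r = λ/(1−λ) = (4/9)/(5/9) = 4/5. Check: with r = 4/5, V = (121/216, 25/216) and [VJT]:[JTN] = 4/9 as required.

r = 4/5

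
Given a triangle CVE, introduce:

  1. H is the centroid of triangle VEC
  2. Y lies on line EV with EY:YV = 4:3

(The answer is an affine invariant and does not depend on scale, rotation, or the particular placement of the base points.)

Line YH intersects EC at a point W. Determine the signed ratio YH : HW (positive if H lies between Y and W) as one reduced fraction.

Work in coordinates with C = (0, 0), V = (1, 0), E = (0, 1).
1. H is the centroid of triangle VEC ⇒ H = (1/3, 1/3)
2. Y lies on line EV with EY:YV = 4:3 ⇒ Y = (4/7, 3/7)
line YH meets EC at W = (0, 1/5)
H = Y + t·(W−Y) with t = 5/12, so YH:HW = 5/12:7/12

YH:HW = 5/7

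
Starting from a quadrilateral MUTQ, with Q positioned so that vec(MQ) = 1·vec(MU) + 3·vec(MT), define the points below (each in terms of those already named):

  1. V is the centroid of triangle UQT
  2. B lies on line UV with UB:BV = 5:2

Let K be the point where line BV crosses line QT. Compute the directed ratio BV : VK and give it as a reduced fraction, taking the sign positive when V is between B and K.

Set M = (0, 0), U = (1, 0), T = (0, 1), Q = (1, 3); any affine frame gives the same invariant.
1. V is the centroid of triangle UQT ⇒ V = (2/3, 4/3)
2. B lies on line UV with UB:BV = 5:2 ⇒ B = (16/21, 20/21)
line BV meets QT at K = (1/2, 2)
V = B + t·(K−B) with t = 4/11, so BV:VK = 4/11:7/11

BV:VK = 4/7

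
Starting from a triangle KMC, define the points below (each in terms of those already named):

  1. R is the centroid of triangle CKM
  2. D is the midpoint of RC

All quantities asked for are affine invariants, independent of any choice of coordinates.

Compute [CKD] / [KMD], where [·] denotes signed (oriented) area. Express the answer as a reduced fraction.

[CKD]:[KMD] = 1/4

Set K = (0, 0), M = (1, 0), C = (0, 1); any affine frame gives the same invariant.
1. R is the centroid of triangle CKM ⇒ R = (1/3, 1/3)
2. D is the midpoint of RC ⇒ D = (1/6, 2/3)
2·[CKD] = 1/6, 2·[KMD] = 2/3
[CKD]:[KMD] = 1/6:2/3 = 1/4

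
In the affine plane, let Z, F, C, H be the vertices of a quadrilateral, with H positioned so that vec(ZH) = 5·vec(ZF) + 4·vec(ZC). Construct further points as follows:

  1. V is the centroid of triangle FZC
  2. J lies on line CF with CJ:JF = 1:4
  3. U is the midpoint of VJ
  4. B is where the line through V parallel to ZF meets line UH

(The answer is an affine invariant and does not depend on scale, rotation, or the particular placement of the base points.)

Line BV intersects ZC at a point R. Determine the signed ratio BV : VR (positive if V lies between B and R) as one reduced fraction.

Work in coordinates with Z = (0, 0), F = (1, 0), C = (0, 1), H = (5, 4).
1. V is the centroid of triangle FZC ⇒ V = (1/3, 1/3)
2. J lies on line CF with CJ:JF = 1:4 ⇒ J = (1/5, 4/5)
3. U is the midpoint of VJ ⇒ U = (4/15, 17/30)
4. B is where the line through V parallel to ZF meets line UH ⇒ B = (-17/309, 1/3)
line BV meets ZC at R = (0, 1/3)
V = B + t·(R−B) with t = 120/17, so BV:VR = 120/17:-103/17

BV:VR = -120/103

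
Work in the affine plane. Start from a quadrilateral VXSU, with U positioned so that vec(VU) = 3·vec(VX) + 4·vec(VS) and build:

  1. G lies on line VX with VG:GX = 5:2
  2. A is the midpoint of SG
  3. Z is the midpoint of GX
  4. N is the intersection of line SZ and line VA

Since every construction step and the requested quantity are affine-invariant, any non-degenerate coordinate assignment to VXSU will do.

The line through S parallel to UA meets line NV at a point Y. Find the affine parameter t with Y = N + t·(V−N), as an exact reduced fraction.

Choose coordinates V = (0, 0), X = (1, 0), S = (0, 1), U = (3, 4).
1. G lies on line VX with VG:GX = 5:2 ⇒ G = (5/7, 0)
2. A is the midpoint of SG ⇒ A = (5/14, 1/2)
3. Z is the midpoint of GX ⇒ Z = (6/7, 0)
4. N is the intersection of line SZ and line VA ⇒ N = (30/77, 6/11)
through S parallel to UA: direction (-37/14, -7/2); meets NV at Y = (185/14, 37/2)
Y = N + t·(V−N) with t = -395/12

t = -395/12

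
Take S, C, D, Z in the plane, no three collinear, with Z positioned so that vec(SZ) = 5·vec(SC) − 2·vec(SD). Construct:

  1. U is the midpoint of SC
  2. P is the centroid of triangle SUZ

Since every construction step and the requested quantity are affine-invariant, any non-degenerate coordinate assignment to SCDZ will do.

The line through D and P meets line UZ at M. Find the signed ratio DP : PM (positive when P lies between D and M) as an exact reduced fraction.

Assign S = (0, 0), C = (1, 0), D = (0, 1), Z = (5, -2) — the answer is frame-independent, so this choice is without loss of generality.
1. U is the midpoint of SC ⇒ U = (1/2, 0)
2. P is the centroid of triangle SUZ ⇒ P = (11/6, -2/3)
line DP meets UZ at M = (77/46, -12/23)
P = D + t·(M−D) with t = 23/21, so DP:PM = 23/21:-2/21

DP:PM = -23/2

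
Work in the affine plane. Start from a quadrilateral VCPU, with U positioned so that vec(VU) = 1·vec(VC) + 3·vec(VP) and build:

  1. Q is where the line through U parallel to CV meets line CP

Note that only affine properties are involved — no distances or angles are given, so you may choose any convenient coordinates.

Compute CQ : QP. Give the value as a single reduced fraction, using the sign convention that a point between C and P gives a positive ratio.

Choose coordinates V = (0, 0), C = (1, 0), P = (0, 1), U = (1, 3).
1. Q is where the line through U parallel to CV meets line CP ⇒ Q = (-2, 3)
Q = C + t·(P−C) with t = 3, so CQ:QP = t:(1−t) = 3:-2

CQ:QP = -3/2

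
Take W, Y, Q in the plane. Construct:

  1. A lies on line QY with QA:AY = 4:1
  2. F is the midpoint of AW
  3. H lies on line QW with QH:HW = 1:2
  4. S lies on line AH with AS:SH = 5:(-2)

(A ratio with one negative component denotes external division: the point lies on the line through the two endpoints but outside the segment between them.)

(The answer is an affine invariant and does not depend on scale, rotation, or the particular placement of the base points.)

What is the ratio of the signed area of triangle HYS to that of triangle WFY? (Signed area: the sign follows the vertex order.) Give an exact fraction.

Assign W = (0, 0), Y = (1, 0), Q = (0, 1) — the answer is frame-independent, so this choice is without loss of generality.
1. A lies on line QY with QA:AY = 4:1 ⇒ A = (4/5, 1/5)
2. F is the midpoint of AW ⇒ F = (2/5, 1/10)
3. H lies on line QW with QH:HW = 1:2 ⇒ H = (0, 2/3)
4. S lies on line AH with AS:SH = 5:(-2) ⇒ S = (-8/15, 44/45)
2·[HYS] = -2/45, 2·[WFY] = -1/10
[HYS]:[WFY] = -2/45:-1/10 = 4/9

[HYS]:[WFY] = 4/9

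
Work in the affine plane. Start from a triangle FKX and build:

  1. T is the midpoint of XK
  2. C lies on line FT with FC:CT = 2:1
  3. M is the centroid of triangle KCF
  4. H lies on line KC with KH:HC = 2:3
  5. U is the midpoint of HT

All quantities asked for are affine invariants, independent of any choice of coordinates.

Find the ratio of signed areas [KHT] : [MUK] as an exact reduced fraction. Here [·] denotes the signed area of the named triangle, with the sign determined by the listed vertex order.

[KHT]:[MUK] = 1/2

Assign F = (0, 0), K = (1, 0), X = (0, 1) — the answer is frame-independent, so this choice is without loss of generality.
1. T is the midpoint of XK ⇒ T = (1/2, 1/2)
2. C lies on line FT with FC:CT = 2:1 ⇒ C = (1/3, 1/3)
3. M is the centroid of triangle KCF ⇒ M = (4/9, 1/9)
4. H lies on line KC with KH:HC = 2:3 ⇒ H = (11/15, 2/15)
5. U is the midpoint of HT ⇒ U = (37/60, 19/60)
2·[KHT] = -1/15, 2·[MUK] = -2/15
[KHT]:[MUK] = -1/15:-2/15 = 1/2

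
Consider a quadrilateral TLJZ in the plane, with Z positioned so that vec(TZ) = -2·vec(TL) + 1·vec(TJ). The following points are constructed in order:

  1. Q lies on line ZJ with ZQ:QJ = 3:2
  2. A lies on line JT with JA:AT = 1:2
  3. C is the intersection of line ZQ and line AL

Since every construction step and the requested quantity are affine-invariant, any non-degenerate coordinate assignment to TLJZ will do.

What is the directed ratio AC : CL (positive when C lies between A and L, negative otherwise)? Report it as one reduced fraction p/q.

Choose coordinates T = (0, 0), L = (1, 0), J = (0, 1), Z = (-2, 1).
1. Q lies on line ZJ with ZQ:QJ = 3:2 ⇒ Q = (-4/5, 1)
2. A lies on line JT with JA:AT = 1:2 ⇒ A = (0, 2/3)
3. C is the intersection of line ZQ and line AL ⇒ C = (-1/2, 1)
C = A + t·(L−A) with t = -1/2, so AC:CL = t:(1−t) = -1/2:3/2

AC:CL = -1/3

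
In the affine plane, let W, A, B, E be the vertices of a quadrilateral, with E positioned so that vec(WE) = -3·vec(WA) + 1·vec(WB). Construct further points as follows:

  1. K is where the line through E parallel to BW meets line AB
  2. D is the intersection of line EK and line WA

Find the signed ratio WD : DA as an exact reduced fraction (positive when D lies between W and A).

Assign W = (0, 0), A = (1, 0), B = (0, 1), E = (-3, 1) — the answer is frame-independent, so this choice is without loss of generality.
1. K is where the line through E parallel to BW meets line AB ⇒ K = (-3, 4)
2. D is the intersection of line EK and line WA ⇒ D = (-3, 0)
D = W + t·(A−W) with t = -3, so WD:DA = t:(1−t) = -3:4

WD:DA = -3/4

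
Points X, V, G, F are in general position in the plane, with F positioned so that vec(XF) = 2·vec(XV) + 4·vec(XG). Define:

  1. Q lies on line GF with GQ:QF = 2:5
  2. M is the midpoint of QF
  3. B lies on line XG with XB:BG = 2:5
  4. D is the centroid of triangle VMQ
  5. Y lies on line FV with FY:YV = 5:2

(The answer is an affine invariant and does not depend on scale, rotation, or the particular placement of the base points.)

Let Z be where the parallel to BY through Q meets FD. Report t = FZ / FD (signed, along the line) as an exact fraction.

t = 30/43

Set X = (0, 0), V = (1, 0), G = (0, 1), F = (2, 4); any affine frame gives the same invariant.
1. Q lies on line GF with GQ:QF = 2:5 ⇒ Q = (4/7, 13/7)
2. M is the midpoint of QF ⇒ M = (9/7, 41/14)
3. B lies on line XG with XB:BG = 2:5 ⇒ B = (0, 2/7)
4. D is the centroid of triangle VMQ ⇒ D = (20/21, 67/42)
5. Y lies on line FV with FY:YV = 5:2 ⇒ Y = (9/7, 8/7)
through Q parallel to BY: direction (9/7, 6/7); meets FD at Z = (382/301, 699/301)
Z = F + t·(D−F) with t = 30/43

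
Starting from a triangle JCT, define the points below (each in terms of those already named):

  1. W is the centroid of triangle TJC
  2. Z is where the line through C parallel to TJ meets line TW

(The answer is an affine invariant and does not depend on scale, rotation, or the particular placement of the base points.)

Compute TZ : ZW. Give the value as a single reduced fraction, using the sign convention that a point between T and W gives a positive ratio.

TZ:ZW = -3/2

Work in coordinates with J = (0, 0), C = (1, 0), T = (0, 1).
1. W is the centroid of triangle TJC ⇒ W = (1/3, 1/3)
2. Z is where the line through C parallel to TJ meets line TW ⇒ Z = (1, -1)
Z = T + t·(W−T) with t = 3, so TZ:ZW = t:(1−t) = 3:-2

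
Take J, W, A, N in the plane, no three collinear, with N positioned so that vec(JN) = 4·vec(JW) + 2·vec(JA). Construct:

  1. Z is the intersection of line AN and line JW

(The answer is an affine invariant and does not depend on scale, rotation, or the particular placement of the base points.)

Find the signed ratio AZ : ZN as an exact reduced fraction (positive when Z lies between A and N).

Assign J = (0, 0), W = (1, 0), A = (0, 1), N = (4, 2) — the answer is frame-independent, so this choice is without loss of generality.
1. Z is the intersection of line AN and line JW ⇒ Z = (-4, 0)
Z = A + t·(N−A) with t = -1, so AZ:ZN = t:(1−t) = -1:2

AZ:ZN = -1/2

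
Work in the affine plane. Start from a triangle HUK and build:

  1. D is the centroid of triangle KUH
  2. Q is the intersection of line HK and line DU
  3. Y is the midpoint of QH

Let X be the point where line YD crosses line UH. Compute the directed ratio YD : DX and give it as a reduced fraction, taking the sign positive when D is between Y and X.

Set H = (0, 0), U = (1, 0), K = (0, 1); any affine frame gives the same invariant.
1. D is the centroid of triangle KUH ⇒ D = (1/3, 1/3)
2. Q is the intersection of line HK and line DU ⇒ Q = (0, 1/2)
3. Y is the midpoint of QH ⇒ Y = (0, 1/4)
line YD meets UH at X = (-1, 0)
D = Y + t·(X−Y) with t = -1/3, so YD:DX = -1/3:4/3

YD:DX = -1/4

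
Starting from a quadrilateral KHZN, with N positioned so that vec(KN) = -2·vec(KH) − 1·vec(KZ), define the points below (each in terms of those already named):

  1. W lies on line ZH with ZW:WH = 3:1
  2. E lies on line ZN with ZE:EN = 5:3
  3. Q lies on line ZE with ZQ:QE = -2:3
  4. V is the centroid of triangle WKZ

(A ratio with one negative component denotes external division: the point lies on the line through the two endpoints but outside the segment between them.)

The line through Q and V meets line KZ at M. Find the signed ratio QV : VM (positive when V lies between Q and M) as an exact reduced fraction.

Assign K = (0, 0), H = (1, 0), Z = (0, 1), N = (-2, -1) — the answer is frame-independent, so this choice is without loss of generality.
1. W lies on line ZH with ZW:WH = 3:1 ⇒ W = (3/4, 1/4)
2. E lies on line ZN with ZE:EN = 5:3 ⇒ E = (-5/4, -1/4)
3. Q lies on line ZE with ZQ:QE = -2:3 ⇒ Q = (5/2, 7/2)
4. V is the centroid of triangle WKZ ⇒ V = (1/4, 5/12)
line QV meets KZ at M = (0, 2/27)
V = Q + t·(M−Q) with t = 9/10, so QV:VM = 9/10:1/10

QV:VM = 9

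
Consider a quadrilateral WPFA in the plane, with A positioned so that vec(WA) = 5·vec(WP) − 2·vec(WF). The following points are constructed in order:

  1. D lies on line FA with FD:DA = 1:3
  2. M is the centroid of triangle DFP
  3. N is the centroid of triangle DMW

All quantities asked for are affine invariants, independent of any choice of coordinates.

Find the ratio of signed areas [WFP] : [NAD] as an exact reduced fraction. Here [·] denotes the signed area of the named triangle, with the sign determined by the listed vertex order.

Set W = (0, 0), P = (1, 0), F = (0, 1), A = (5, -2); any affine frame gives the same invariant.
1. D lies on line FA with FD:DA = 1:3 ⇒ D = (5/4, 1/4)
2. M is the centroid of triangle DFP ⇒ M = (3/4, 5/12)
3. N is the centroid of triangle DMW ⇒ N = (2/3, 2/9)
2·[WFP] = -1, 2·[NAD] = 17/12
[WFP]:[NAD] = -1:17/12 = -12/17

[WFP]:[NAD] = -12/17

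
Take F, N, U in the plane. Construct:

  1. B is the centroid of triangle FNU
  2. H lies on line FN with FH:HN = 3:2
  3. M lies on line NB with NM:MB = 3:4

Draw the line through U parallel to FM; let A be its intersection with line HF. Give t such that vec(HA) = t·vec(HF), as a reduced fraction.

Set F = (0, 0), N = (1, 0), U = (0, 1); any affine frame gives the same invariant.
1. B is the centroid of triangle FNU ⇒ B = (1/3, 1/3)
2. H lies on line FN with FH:HN = 3:2 ⇒ H = (3/5, 0)
3. M lies on line NB with NM:MB = 3:4 ⇒ M = (5/7, 1/7)
through U parallel to FM: direction (5/7, 1/7); meets HF at A = (-5, 0)
A = H + t·(F−H) with t = 28/3

t = 28/3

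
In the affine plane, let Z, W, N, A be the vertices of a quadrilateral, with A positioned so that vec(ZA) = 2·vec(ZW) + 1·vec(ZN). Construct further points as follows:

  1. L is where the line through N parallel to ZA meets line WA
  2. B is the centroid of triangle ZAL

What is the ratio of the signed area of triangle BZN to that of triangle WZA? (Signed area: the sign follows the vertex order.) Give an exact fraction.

Work in coordinates with Z = (0, 0), W = (1, 0), N = (0, 1), A = (2, 1).
1. L is where the line through N parallel to ZA meets line WA ⇒ L = (4, 3)
2. B is the centroid of triangle ZAL ⇒ B = (2, 4/3)
2·[BZN] = -2, 2·[WZA] = -1
[BZN]:[WZA] = -2:-1 = 2

[BZN]:[WZA] = 2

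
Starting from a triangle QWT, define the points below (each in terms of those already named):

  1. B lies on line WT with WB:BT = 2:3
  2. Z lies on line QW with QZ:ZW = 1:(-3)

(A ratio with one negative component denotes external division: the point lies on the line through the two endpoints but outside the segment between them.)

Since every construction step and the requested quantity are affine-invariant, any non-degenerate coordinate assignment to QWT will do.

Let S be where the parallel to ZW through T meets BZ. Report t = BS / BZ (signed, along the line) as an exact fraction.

Choose coordinates Q = (0, 0), W = (1, 0), T = (0, 1).
1. B lies on line WT with WB:BT = 2:3 ⇒ B = (3/5, 2/5)
2. Z lies on line QW with QZ:ZW = 1:(-3) ⇒ Z = (-1/2, 0)
through T parallel to ZW: direction (3/2, 0); meets BZ at S = (9/4, 1)
S = B + t·(Z−B) with t = -3/2

t = -3/2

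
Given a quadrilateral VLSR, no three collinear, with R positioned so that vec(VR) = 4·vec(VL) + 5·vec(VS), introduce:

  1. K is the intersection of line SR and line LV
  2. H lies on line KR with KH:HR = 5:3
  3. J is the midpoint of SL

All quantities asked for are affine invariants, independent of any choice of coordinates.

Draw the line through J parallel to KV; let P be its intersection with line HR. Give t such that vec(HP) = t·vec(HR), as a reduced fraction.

Work in coordinates with V = (0, 0), L = (1, 0), S = (0, 1), R = (4, 5).
1. K is the intersection of line SR and line LV ⇒ K = (-1, 0)
2. H lies on line KR with KH:HR = 5:3 ⇒ H = (17/8, 25/8)
3. J is the midpoint of SL ⇒ J = (1/2, 1/2)
through J parallel to KV: direction (1, 0); meets HR at P = (-1/2, 1/2)
P = H + t·(R−H) with t = -7/5

t = -7/5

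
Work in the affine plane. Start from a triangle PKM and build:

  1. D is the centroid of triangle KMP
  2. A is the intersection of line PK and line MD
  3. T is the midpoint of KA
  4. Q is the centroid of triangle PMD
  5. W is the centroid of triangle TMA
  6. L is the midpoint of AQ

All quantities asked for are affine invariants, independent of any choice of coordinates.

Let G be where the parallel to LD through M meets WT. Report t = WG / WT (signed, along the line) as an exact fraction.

Choose coordinates P = (0, 0), K = (1, 0), M = (0, 1).
1. D is the centroid of triangle KMP ⇒ D = (1/3, 1/3)
2. A is the intersection of line PK and line MD ⇒ A = (1/2, 0)
3. T is the midpoint of KA ⇒ T = (3/4, 0)
4. Q is the centroid of triangle PMD ⇒ Q = (1/9, 4/9)
5. W is the centroid of triangle TMA ⇒ W = (5/12, 1/3)
6. L is the midpoint of AQ ⇒ L = (11/36, 2/9)
through M parallel to LD: direction (1/36, 1/9); meets WT at G = (-1/20, 4/5)
G = W + t·(T−W) with t = -7/5

t = -7/5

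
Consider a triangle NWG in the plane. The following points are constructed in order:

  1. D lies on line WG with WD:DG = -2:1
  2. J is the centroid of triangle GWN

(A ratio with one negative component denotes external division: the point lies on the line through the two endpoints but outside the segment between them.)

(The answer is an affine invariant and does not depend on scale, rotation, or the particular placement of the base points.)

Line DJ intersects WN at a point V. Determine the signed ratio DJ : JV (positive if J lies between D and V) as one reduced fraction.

DJ:JV = 5

Set N = (0, 0), W = (1, 0), G = (0, 1); any affine frame gives the same invariant.
1. D lies on line WG with WD:DG = -2:1 ⇒ D = (-1, 2)
2. J is the centroid of triangle GWN ⇒ J = (1/3, 1/3)
line DJ meets WN at V = (3/5, 0)
J = D + t·(V−D) with t = 5/6, so DJ:JV = 5/6:1/6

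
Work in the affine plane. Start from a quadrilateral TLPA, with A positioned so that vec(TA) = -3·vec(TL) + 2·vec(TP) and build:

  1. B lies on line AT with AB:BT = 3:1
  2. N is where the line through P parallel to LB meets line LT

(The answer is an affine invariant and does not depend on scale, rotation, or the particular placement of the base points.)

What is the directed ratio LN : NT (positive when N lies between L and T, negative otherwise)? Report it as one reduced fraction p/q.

Work in coordinates with T = (0, 0), L = (1, 0), P = (0, 1), A = (-3, 2).
1. B lies on line AT with AB:BT = 3:1 ⇒ B = (-3/4, 1/2)
2. N is where the line through P parallel to LB meets line LT ⇒ N = (7/2, 0)
N = L + t·(T−L) with t = -5/2, so LN:NT = t:(1−t) = -5/2:7/2

LN:NT = -5/7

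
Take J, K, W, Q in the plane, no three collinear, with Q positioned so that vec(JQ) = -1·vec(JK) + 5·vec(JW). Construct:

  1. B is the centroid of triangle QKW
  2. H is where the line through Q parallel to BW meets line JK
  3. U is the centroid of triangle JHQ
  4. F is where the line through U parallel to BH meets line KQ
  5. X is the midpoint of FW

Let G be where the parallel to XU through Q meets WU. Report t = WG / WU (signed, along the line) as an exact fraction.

Set J = (0, 0), K = (1, 0), W = (0, 1), Q = (-1, 5); any affine frame gives the same invariant.
1. B is the centroid of triangle QKW ⇒ B = (0, 2)
2. H is where the line through Q parallel to BW meets line JK ⇒ H = (-1, 0)
3. U is the centroid of triangle JHQ ⇒ U = (-2/3, 5/3)
4. F is where the line through U parallel to BH meets line KQ ⇒ F = (-1/9, 25/9)
5. X is the midpoint of FW ⇒ X = (-1/18, 17/9)
through Q parallel to XU: direction (-11/18, -2/9); meets WU at G = (-16/5, 21/5)
G = W + t·(U−W) with t = 24/5

t = 24/5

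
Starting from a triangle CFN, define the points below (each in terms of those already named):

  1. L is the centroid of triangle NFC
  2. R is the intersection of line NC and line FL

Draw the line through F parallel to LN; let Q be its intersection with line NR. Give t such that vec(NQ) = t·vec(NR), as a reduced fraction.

t = -2

Choose coordinates C = (0, 0), F = (1, 0), N = (0, 1).
1. L is the centroid of triangle NFC ⇒ L = (1/3, 1/3)
2. R is the intersection of line NC and line FL ⇒ R = (0, 1/2)
through F parallel to LN: direction (-1/3, 2/3); meets NR at Q = (0, 2)
Q = N + t·(R−N) with t = -2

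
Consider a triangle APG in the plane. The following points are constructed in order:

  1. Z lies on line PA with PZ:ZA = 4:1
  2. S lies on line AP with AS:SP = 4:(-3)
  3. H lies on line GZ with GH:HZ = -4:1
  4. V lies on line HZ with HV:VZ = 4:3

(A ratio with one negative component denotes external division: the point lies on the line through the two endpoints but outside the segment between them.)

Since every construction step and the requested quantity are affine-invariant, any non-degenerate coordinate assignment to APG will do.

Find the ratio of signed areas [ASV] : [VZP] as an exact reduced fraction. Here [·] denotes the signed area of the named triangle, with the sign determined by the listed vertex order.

[ASV]:[VZP] = 5

Work in coordinates with A = (0, 0), P = (1, 0), G = (0, 1).
1. Z lies on line PA with PZ:ZA = 4:1 ⇒ Z = (1/5, 0)
2. S lies on line AP with AS:SP = 4:(-3) ⇒ S = (4, 0)
3. H lies on line GZ with GH:HZ = -4:1 ⇒ H = (4/15, -1/3)
4. V lies on line HZ with HV:VZ = 4:3 ⇒ V = (8/35, -1/7)
2·[ASV] = -4/7, 2·[VZP] = -4/35
[ASV]:[VZP] = -4/7:-4/35 = 5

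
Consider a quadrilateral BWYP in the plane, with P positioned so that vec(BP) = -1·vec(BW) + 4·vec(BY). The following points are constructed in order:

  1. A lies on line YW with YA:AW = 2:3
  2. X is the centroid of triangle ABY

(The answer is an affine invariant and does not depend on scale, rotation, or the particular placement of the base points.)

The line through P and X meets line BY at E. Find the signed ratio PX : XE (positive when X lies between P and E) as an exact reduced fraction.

PX:XE = -17/2

Choose coordinates B = (0, 0), W = (1, 0), Y = (0, 1), P = (-1, 4).
1. A lies on line YW with YA:AW = 2:3 ⇒ A = (2/5, 3/5)
2. X is the centroid of triangle ABY ⇒ X = (2/15, 8/15)
line PX meets BY at E = (0, 16/17)
X = P + t·(E−P) with t = 17/15, so PX:XE = 17/15:-2/15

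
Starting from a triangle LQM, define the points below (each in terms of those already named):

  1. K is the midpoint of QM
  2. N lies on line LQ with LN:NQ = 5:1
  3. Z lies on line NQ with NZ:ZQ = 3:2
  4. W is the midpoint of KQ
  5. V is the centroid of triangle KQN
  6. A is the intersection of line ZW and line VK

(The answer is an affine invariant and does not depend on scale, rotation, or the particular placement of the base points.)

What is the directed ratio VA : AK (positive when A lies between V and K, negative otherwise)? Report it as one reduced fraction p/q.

VA:AK = -1/2

Set L = (0, 0), Q = (1, 0), M = (0, 1); any affine frame gives the same invariant.
1. K is the midpoint of QM ⇒ K = (1/2, 1/2)
2. N lies on line LQ with LN:NQ = 5:1 ⇒ N = (5/6, 0)
3. Z lies on line NQ with NZ:ZQ = 3:2 ⇒ Z = (14/15, 0)
4. W is the midpoint of KQ ⇒ W = (3/4, 1/4)
5. V is the centroid of triangle KQN ⇒ V = (7/9, 1/6)
6. A is the intersection of line ZW and line VK ⇒ A = (19/18, -1/6)
A = V + t·(K−V) with t = -1, so VA:AK = t:(1−t) = -1:2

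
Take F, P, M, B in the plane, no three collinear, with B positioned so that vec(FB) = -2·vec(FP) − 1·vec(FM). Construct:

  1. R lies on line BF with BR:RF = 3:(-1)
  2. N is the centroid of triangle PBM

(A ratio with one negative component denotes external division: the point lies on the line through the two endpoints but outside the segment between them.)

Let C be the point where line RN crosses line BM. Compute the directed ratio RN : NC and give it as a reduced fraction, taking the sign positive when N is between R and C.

RN:NC = 5/4

Work in coordinates with F = (0, 0), P = (1, 0), M = (0, 1), B = (-2, -1).
1. R lies on line BF with BR:RF = 3:(-1) ⇒ R = (1, 1/2)
2. N is the centroid of triangle PBM ⇒ N = (-1/3, 0)
line RN meets BM at C = (-7/5, -2/5)
N = R + t·(C−R) with t = 5/9, so RN:NC = 5/9:4/9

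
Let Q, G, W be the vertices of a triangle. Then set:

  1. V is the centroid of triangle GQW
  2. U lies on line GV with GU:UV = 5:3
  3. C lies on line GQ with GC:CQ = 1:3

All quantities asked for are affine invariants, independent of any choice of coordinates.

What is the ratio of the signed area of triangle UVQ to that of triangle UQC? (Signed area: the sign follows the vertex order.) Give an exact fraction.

[UVQ]:[UQC] = 4/5

Work in coordinates with Q = (0, 0), G = (1, 0), W = (0, 1).
1. V is the centroid of triangle GQW ⇒ V = (1/3, 1/3)
2. U lies on line GV with GU:UV = 5:3 ⇒ U = (7/12, 5/24)
3. C lies on line GQ with GC:CQ = 1:3 ⇒ C = (3/4, 0)
2·[UVQ] = 1/8, 2·[UQC] = 5/32
[UVQ]:[UQC] = 1/8:5/32 = 4/5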